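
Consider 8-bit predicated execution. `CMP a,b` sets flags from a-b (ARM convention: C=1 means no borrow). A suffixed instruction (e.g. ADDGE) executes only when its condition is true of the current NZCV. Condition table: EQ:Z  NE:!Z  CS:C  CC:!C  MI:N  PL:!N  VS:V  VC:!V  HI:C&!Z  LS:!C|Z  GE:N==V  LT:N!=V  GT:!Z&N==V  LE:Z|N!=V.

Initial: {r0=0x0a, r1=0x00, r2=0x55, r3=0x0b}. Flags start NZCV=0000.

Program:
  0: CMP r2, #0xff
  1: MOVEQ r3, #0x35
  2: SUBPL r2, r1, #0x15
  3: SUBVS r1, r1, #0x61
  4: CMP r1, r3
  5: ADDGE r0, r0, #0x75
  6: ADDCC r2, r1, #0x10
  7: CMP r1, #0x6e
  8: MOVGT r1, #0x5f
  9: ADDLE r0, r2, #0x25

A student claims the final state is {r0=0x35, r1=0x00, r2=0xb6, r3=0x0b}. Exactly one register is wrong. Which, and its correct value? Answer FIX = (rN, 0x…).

FIX = (r2, 0x10)

0: ✓ CMP  NZCV=0000
1: · MOVEQ
2: ✓ SUBPL  r2←0xeb
3: · SUBVS
4: ✓ CMP  NZCV=1000
5: · ADDGE
6: ✓ ADDCC  r2←0x10
7: ✓ CMP  NZCV=1000
8: · MOVGT
9: ✓ ADDLE  r0←0x35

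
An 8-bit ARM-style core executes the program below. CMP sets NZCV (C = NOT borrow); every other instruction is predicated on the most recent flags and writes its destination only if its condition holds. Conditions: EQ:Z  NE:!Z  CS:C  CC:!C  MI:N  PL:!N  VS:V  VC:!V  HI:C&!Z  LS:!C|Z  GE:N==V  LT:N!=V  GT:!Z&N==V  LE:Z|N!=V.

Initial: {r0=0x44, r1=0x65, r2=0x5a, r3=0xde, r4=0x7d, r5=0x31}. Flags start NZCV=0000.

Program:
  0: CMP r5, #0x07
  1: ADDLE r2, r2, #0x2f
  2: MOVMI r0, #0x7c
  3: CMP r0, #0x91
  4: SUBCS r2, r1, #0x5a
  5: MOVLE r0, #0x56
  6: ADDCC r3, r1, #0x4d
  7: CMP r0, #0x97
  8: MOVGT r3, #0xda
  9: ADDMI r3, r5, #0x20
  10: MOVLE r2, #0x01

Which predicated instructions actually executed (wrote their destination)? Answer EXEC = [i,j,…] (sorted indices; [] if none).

[0] flags=0010 → (cmp)
[1] flags=0010 LE?F → skip
[2] flags=0010 MI?F → skip
[3] flags=1001 → (cmp)
[4] flags=1001 CS?F → skip
[5] flags=1001 LE?F → skip
[6] flags=1001 CC?T → r3=0xb2
[7] flags=1001 → (cmp)
[8] flags=1001 GT?T → r3=0xda
[9] flags=1001 MI?T → r3=0x51
[10] flags=1001 LE?F → skip

EXEC = [6,8,9]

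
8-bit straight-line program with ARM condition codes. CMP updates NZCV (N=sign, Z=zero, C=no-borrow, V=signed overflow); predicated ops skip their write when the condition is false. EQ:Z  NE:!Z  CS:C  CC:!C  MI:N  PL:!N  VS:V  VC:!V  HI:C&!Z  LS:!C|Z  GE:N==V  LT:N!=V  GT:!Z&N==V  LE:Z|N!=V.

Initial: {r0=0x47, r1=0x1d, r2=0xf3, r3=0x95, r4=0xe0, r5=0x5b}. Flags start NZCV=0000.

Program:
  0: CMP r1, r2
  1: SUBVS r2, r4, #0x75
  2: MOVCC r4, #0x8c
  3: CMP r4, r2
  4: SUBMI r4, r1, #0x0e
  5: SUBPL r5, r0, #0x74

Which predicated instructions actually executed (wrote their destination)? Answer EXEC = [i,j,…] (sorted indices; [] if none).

0: ✓ CMP  NZCV=0000
1: · SUBVS
2: ✓ MOVCC  r4←0x8c
3: ✓ CMP  NZCV=1000
4: ✓ SUBMI  r4←0x0f
5: · SUBPL

EXEC = [2,4]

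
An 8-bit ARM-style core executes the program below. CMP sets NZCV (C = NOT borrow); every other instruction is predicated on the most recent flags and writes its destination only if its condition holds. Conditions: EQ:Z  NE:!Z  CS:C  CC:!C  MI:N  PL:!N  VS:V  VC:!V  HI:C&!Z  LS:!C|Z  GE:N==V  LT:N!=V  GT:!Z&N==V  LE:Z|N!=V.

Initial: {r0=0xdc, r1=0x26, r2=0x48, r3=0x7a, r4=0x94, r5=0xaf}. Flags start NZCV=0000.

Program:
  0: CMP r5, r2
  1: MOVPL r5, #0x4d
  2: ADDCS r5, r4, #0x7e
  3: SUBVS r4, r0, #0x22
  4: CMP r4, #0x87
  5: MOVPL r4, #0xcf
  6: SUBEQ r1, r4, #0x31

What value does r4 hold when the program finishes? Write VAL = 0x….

[0] flags=0011 → (cmp)
[1] flags=0011 PL?T → r5=0x4d
[2] flags=0011 CS?T → r5=0x12
[3] flags=0011 VS?T → r4=0xba
[4] flags=0010 → (cmp)
[5] flags=0010 PL?T → r4=0xcf
[6] flags=0010 EQ?F → skip

VAL = 0xcf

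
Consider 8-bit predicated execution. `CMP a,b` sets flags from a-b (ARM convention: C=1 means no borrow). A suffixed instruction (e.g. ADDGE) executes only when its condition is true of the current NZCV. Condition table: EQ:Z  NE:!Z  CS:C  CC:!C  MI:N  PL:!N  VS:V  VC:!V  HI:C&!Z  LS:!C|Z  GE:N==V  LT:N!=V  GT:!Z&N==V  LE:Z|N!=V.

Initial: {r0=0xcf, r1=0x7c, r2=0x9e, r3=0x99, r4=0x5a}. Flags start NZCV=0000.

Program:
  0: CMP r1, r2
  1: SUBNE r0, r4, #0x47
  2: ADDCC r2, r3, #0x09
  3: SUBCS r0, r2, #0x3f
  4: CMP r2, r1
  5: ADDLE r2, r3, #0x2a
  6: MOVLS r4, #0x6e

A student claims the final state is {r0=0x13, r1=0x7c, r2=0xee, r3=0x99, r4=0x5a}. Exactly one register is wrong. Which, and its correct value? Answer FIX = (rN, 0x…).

FIX = (r2, 0xc3)

0: ✓ CMP  NZCV=1001
1: ✓ SUBNE  r0←0x13
2: ✓ ADDCC  r2←0xa2
3: · SUBCS
4: ✓ CMP  NZCV=0011
5: ✓ ADDLE  r2←0xc3
6: · MOVLS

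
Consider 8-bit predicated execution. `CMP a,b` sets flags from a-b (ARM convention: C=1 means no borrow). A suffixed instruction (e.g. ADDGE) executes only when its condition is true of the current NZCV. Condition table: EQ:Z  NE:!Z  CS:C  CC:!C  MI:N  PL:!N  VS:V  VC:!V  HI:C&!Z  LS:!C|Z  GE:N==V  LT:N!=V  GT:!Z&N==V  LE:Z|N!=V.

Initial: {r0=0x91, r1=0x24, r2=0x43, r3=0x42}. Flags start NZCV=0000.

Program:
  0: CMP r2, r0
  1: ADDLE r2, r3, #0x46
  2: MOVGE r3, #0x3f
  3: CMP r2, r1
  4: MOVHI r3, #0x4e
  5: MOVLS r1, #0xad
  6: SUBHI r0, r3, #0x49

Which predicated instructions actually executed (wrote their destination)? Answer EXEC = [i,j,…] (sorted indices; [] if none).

[0] flags=1001 → (cmp)
[1] flags=1001 LE?F → skip
[2] flags=1001 GE?T → r3=0x3f
[3] flags=0010 → (cmp)
[4] flags=0010 HI?T → r3=0x4e
[5] flags=0010 LS?F → skip
[6] flags=0010 HI?T → r0=0x05

EXEC = [2,4,6]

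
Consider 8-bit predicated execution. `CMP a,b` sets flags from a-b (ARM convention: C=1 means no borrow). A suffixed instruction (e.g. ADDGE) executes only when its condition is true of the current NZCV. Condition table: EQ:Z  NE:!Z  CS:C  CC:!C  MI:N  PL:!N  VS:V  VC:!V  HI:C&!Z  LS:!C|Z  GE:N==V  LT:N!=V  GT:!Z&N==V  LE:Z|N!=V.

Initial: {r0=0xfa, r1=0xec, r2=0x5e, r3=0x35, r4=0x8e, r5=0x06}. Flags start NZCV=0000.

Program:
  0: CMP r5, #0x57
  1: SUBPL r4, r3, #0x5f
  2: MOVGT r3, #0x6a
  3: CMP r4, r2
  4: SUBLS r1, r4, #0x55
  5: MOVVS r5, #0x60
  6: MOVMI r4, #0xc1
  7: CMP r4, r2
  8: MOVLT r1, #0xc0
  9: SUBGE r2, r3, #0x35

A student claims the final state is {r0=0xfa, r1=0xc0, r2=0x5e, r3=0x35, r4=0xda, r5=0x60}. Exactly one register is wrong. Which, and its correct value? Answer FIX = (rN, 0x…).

[0] flags=1000 → (cmp)
[1] flags=1000 PL?F → skip
[2] flags=1000 GT?F → skip
[3] flags=0011 → (cmp)
[4] flags=0011 LS?F → skip
[5] flags=0011 VS?T → r5=0x60
[6] flags=0011 MI?F → skip
[7] flags=0011 → (cmp)
[8] flags=0011 LT?T → r1=0xc0
[9] flags=0011 GE?F → skip

FIX = (r4, 0x8e)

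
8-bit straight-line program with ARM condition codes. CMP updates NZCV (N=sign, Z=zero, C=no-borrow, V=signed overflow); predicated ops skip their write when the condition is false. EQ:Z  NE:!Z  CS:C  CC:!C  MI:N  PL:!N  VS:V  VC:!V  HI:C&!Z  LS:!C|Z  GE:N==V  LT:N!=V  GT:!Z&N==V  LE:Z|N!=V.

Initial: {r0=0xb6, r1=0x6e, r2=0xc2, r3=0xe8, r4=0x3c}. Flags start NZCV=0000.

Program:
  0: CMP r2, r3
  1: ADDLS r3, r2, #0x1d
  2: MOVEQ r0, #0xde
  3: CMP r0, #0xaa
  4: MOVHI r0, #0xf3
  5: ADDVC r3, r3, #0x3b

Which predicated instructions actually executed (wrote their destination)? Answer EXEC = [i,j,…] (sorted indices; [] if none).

[0] flags=1000 → (cmp)
[1] flags=1000 LS?T → r3=0xdf
[2] flags=1000 EQ?F → skip
[3] flags=0010 → (cmp)
[4] flags=0010 HI?T → r0=0xf3
[5] flags=0010 VC?T → r3=0x1a

EXEC = [1,4,5]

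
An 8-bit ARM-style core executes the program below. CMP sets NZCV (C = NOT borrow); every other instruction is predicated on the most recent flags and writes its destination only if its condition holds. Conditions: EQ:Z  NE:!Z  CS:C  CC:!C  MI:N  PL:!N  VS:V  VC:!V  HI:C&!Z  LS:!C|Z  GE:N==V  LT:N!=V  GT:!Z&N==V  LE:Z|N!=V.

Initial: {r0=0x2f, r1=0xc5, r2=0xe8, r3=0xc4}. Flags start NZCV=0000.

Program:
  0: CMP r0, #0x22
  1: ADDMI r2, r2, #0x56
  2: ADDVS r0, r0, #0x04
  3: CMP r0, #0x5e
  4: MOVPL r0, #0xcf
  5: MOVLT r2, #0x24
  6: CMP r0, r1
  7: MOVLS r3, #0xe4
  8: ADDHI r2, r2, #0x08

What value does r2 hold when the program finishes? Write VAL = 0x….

VAL = 0x24

0: ✓ CMP  NZCV=0010
1: · ADDMI
2: · ADDVS
3: ✓ CMP  NZCV=1000
4: · MOVPL
5: ✓ MOVLT  r2←0x24
6: ✓ CMP  NZCV=0000
7: ✓ MOVLS  r3←0xe4
8: · ADDHI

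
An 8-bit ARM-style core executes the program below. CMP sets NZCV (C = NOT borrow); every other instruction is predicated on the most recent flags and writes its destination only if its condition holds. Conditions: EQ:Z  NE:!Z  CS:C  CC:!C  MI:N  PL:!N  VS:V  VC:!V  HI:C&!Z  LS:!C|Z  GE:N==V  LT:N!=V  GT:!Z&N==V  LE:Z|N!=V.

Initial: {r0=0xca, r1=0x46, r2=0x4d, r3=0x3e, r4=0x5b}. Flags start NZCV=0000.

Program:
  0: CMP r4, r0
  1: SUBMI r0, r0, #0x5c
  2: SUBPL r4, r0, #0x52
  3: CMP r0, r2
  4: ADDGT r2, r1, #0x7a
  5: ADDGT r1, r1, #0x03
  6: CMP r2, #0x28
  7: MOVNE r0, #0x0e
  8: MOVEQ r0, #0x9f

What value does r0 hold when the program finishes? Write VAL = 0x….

VAL = 0x0e

0: ✓ CMP  NZCV=1001
1: ✓ SUBMI  r0←0x6e
2: · SUBPL
3: ✓ CMP  NZCV=0010
4: ✓ ADDGT  r2←0xc0
5: ✓ ADDGT  r1←0x49
6: ✓ CMP  NZCV=1010
7: ✓ MOVNE  r0←0x0e
8: · MOVEQ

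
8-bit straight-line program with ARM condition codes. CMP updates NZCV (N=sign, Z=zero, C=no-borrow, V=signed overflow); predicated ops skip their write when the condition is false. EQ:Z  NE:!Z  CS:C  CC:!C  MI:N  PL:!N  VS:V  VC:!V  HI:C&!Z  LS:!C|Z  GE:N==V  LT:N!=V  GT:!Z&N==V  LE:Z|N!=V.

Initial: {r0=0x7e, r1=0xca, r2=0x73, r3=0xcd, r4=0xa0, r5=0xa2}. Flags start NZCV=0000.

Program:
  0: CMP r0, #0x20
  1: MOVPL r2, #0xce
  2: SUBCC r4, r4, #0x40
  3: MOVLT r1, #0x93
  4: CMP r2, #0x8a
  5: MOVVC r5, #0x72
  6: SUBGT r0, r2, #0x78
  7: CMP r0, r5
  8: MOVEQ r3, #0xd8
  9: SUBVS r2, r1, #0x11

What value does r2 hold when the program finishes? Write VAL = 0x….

[0] flags=0010 → (cmp)
[1] flags=0010 PL?T → r2=0xce
[2] flags=0010 CC?F → skip
[3] flags=0010 LT?F → skip
[4] flags=0010 → (cmp)
[5] flags=0010 VC?T → r5=0x72
[6] flags=0010 GT?T → r0=0x56
[7] flags=1000 → (cmp)
[8] flags=1000 EQ?F → skip
[9] flags=1000 VS?F → skip

VAL = 0xce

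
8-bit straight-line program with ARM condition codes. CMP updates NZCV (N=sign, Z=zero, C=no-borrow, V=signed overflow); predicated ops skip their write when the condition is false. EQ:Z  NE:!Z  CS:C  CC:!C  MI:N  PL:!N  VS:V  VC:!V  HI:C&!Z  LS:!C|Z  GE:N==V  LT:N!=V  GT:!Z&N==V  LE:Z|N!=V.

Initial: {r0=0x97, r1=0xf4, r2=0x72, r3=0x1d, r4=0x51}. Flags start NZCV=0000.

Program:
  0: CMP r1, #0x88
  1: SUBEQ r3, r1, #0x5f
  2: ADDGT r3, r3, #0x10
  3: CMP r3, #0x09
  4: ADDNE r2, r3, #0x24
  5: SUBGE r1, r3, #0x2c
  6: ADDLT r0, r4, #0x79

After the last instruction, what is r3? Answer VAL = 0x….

VAL = 0x2d

[0] flags=0010 → (cmp)
[1] flags=0010 EQ?F → skip
[2] flags=0010 GT?T → r3=0x2d
[3] flags=0010 → (cmp)
[4] flags=0010 NE?T → r2=0x51
[5] flags=0010 GE?T → r1=0x01
[6] flags=0010 LT?F → skip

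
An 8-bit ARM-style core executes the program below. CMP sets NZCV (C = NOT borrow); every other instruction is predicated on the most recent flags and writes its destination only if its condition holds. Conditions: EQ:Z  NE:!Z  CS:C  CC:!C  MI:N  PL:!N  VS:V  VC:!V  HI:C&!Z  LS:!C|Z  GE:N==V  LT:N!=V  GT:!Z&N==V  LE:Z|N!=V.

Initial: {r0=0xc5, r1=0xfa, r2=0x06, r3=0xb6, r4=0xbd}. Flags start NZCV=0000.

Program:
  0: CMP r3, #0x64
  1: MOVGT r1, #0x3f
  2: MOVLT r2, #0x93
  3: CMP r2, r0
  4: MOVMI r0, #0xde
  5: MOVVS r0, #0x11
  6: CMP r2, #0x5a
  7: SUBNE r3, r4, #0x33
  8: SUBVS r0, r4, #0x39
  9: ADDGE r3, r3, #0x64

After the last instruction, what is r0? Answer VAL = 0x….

[0] flags=0011 → (cmp)
[1] flags=0011 GT?F → skip
[2] flags=0011 LT?T → r2=0x93
[3] flags=1000 → (cmp)
[4] flags=1000 MI?T → r0=0xde
[5] flags=1000 VS?F → skip
[6] flags=0011 → (cmp)
[7] flags=0011 NE?T → r3=0x8a
[8] flags=0011 VS?T → r0=0x84
[9] flags=0011 GE?F → skip

VAL = 0x84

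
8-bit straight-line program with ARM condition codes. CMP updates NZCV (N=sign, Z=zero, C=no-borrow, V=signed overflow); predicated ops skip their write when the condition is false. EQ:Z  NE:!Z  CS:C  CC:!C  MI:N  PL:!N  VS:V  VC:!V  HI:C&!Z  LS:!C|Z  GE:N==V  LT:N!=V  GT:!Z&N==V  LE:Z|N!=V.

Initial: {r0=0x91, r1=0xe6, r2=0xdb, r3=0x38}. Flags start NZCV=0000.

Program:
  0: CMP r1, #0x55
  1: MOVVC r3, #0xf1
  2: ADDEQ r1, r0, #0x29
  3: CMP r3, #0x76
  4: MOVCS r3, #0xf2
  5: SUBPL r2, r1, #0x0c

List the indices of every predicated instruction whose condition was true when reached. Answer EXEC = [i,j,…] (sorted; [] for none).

[0] flags=1010 → (cmp)
[1] flags=1010 VC?T → r3=0xf1
[2] flags=1010 EQ?F → skip
[3] flags=0011 → (cmp)
[4] flags=0011 CS?T → r3=0xf2
[5] flags=0011 PL?T → r2=0xda

EXEC = [1,4,5]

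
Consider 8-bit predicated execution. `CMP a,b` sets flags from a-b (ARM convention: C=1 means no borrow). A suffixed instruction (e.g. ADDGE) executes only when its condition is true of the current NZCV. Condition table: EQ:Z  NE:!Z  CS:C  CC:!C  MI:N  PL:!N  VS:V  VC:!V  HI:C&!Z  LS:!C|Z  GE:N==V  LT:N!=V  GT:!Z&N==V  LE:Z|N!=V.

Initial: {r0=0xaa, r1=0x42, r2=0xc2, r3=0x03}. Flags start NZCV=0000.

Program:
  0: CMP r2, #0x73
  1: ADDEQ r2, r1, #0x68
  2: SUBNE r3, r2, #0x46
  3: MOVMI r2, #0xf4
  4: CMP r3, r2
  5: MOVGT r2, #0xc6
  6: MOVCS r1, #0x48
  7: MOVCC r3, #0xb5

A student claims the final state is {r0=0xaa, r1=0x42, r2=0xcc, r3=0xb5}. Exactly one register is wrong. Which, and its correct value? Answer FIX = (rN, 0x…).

[0] flags=0011 → (cmp)
[1] flags=0011 EQ?F → skip
[2] flags=0011 NE?T → r3=0x7c
[3] flags=0011 MI?F → skip
[4] flags=1001 → (cmp)
[5] flags=1001 GT?T → r2=0xc6
[6] flags=1001 CS?F → skip
[7] flags=1001 CC?T → r3=0xb5

FIX = (r2, 0xc6)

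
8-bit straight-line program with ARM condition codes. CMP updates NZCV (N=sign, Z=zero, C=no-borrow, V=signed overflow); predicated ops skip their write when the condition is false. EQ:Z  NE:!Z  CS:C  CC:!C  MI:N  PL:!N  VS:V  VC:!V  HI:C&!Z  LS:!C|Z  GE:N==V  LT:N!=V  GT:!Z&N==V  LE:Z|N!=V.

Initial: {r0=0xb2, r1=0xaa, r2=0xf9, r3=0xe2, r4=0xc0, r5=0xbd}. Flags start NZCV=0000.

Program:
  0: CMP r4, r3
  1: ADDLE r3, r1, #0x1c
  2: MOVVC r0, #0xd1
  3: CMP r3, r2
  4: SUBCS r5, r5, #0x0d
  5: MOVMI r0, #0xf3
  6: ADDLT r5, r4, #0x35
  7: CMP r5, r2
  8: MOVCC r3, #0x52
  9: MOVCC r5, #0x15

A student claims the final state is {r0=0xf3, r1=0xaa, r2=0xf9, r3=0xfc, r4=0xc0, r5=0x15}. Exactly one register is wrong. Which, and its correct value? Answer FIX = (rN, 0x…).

0: ✓ CMP  NZCV=1000
1: ✓ ADDLE  r3←0xc6
2: ✓ MOVVC  r0←0xd1
3: ✓ CMP  NZCV=1000
4: · SUBCS
5: ✓ MOVMI  r0←0xf3
6: ✓ ADDLT  r5←0xf5
7: ✓ CMP  NZCV=1000
8: ✓ MOVCC  r3←0x52
9: ✓ MOVCC  r5←0x15

FIX = (r3, 0x52)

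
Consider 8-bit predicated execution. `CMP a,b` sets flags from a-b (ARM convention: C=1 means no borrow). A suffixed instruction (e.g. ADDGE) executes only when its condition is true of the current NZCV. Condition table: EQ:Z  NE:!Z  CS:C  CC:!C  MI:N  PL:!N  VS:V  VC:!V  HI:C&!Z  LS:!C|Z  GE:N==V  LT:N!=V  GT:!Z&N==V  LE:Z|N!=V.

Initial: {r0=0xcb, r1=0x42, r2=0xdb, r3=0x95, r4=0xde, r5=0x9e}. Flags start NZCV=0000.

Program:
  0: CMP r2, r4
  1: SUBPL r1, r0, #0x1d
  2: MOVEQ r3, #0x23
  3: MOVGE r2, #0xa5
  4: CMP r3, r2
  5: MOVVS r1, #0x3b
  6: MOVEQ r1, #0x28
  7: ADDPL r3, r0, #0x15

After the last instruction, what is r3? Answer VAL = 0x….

0: ✓ CMP  NZCV=1000
1: · SUBPL
2: · MOVEQ
3: · MOVGE
4: ✓ CMP  NZCV=1000
5: · MOVVS
6: · MOVEQ
7: · ADDPL

VAL = 0x95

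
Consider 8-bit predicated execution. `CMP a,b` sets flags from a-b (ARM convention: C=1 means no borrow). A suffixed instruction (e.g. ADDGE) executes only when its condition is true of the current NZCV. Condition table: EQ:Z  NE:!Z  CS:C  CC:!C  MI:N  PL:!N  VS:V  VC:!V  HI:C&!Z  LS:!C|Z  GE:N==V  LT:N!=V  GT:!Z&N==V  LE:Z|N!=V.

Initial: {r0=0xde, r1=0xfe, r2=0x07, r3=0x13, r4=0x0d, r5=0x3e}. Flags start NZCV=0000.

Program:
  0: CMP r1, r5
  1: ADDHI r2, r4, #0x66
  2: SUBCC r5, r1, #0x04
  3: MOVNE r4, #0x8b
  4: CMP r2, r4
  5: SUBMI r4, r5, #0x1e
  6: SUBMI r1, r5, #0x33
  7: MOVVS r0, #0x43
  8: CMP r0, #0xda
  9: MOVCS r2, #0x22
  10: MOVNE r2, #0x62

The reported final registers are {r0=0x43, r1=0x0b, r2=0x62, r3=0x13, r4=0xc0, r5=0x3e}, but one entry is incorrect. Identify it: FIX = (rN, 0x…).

0: ✓ CMP  NZCV=1010
1: ✓ ADDHI  r2←0x73
2: · SUBCC
3: ✓ MOVNE  r4←0x8b
4: ✓ CMP  NZCV=1001
5: ✓ SUBMI  r4←0x20
6: ✓ SUBMI  r1←0x0b
7: ✓ MOVVS  r0←0x43
8: ✓ CMP  NZCV=0000
9: · MOVCS
10: ✓ MOVNE  r2←0x62

FIX = (r4, 0x20)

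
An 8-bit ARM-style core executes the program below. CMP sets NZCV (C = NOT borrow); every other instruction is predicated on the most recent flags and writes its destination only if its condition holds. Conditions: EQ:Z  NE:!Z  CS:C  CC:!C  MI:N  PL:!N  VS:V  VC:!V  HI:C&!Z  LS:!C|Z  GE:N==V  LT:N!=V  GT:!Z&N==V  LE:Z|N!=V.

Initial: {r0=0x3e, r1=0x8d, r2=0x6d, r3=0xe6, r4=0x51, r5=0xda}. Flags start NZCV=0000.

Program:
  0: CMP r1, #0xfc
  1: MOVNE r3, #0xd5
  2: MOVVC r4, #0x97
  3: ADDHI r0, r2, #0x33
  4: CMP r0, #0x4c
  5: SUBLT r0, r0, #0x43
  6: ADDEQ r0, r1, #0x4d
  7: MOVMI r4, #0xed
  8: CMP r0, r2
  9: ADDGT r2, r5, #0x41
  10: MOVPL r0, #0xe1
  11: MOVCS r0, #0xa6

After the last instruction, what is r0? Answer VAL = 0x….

[0] flags=1000 → (cmp)
[1] flags=1000 NE?T → r3=0xd5
[2] flags=1000 VC?T → r4=0x97
[3] flags=1000 HI?F → skip
[4] flags=1000 → (cmp)
[5] flags=1000 LT?T → r0=0xfb
[6] flags=1000 EQ?F → skip
[7] flags=1000 MI?T → r4=0xed
[8] flags=1010 → (cmp)
[9] flags=1010 GT?F → skip
[10] flags=1010 PL?F → skip
[11] flags=1010 CS?T → r0=0xa6

VAL = 0xa6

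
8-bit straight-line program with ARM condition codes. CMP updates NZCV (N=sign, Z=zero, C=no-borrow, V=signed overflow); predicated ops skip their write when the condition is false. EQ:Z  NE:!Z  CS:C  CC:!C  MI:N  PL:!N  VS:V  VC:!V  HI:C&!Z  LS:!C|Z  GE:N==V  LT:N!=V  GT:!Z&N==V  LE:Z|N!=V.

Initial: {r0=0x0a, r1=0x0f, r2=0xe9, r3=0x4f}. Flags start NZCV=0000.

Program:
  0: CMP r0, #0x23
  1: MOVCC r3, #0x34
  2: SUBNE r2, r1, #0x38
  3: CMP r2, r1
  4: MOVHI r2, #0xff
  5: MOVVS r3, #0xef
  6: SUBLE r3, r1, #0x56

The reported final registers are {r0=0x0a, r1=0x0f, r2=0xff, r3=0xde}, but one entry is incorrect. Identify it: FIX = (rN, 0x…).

[0] flags=1000 → (cmp)
[1] flags=1000 CC?T → r3=0x34
[2] flags=1000 NE?T → r2=0xd7
[3] flags=1010 → (cmp)
[4] flags=1010 HI?T → r2=0xff
[5] flags=1010 VS?F → skip
[6] flags=1010 LE?T → r3=0xb9

FIX = (r3, 0xb9)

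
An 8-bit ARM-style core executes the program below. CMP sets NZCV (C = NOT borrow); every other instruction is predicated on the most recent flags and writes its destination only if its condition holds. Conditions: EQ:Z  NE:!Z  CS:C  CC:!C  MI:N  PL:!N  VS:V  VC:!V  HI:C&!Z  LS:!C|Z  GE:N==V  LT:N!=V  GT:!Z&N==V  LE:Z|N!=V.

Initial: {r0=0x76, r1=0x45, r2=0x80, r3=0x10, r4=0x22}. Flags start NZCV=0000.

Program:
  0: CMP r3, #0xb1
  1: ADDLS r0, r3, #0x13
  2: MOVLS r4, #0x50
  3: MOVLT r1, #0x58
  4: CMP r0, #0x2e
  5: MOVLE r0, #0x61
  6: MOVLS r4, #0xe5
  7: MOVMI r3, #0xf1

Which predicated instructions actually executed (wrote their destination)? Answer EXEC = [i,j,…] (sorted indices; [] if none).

EXEC = [1,2,5,6,7]

[0] flags=0000 → (cmp)
[1] flags=0000 LS?T → r0=0x23
[2] flags=0000 LS?T → r4=0x50
[3] flags=0000 LT?F → skip
[4] flags=1000 → (cmp)
[5] flags=1000 LE?T → r0=0x61
[6] flags=1000 LS?T → r4=0xe5
[7] flags=1000 MI?T → r3=0xf1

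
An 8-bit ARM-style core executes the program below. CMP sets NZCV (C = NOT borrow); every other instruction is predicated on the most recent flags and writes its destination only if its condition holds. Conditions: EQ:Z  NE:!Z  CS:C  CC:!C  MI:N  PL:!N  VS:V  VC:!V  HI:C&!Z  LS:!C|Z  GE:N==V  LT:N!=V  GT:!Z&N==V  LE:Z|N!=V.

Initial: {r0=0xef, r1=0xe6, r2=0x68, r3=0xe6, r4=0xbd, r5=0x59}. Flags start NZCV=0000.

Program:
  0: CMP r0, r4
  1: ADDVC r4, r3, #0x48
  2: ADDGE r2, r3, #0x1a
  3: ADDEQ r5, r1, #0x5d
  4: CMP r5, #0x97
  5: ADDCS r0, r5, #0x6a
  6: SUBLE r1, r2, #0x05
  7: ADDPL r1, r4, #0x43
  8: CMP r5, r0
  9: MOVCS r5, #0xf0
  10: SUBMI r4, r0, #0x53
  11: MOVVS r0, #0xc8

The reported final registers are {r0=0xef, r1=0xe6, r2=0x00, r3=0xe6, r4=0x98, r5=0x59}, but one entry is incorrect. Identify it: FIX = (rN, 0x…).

0: ✓ CMP  NZCV=0010
1: ✓ ADDVC  r4←0x2e
2: ✓ ADDGE  r2←0x00
3: · ADDEQ
4: ✓ CMP  NZCV=1001
5: · ADDCS
6: · SUBLE
7: · ADDPL
8: ✓ CMP  NZCV=0000
9: · MOVCS
10: · SUBMI
11: · MOVVS

FIX = (r4, 0x2e)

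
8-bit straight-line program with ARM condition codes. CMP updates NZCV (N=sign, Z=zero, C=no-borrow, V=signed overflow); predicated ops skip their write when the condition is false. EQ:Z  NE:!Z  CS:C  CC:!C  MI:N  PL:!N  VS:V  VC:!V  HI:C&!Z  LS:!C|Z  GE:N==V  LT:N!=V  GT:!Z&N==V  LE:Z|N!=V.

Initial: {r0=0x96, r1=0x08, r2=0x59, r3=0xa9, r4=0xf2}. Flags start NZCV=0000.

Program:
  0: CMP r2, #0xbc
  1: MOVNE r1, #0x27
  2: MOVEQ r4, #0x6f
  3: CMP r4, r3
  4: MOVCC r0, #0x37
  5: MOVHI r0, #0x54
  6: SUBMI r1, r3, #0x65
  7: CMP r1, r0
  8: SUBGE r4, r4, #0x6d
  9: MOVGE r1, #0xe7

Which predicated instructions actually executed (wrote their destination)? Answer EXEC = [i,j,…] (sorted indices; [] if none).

[0] flags=1001 → (cmp)
[1] flags=1001 NE?T → r1=0x27
[2] flags=1001 EQ?F → skip
[3] flags=0010 → (cmp)
[4] flags=0010 CC?F → skip
[5] flags=0010 HI?T → r0=0x54
[6] flags=0010 MI?F → skip
[7] flags=1000 → (cmp)
[8] flags=1000 GE?F → skip
[9] flags=1000 GE?F → skip

EXEC = [1,5]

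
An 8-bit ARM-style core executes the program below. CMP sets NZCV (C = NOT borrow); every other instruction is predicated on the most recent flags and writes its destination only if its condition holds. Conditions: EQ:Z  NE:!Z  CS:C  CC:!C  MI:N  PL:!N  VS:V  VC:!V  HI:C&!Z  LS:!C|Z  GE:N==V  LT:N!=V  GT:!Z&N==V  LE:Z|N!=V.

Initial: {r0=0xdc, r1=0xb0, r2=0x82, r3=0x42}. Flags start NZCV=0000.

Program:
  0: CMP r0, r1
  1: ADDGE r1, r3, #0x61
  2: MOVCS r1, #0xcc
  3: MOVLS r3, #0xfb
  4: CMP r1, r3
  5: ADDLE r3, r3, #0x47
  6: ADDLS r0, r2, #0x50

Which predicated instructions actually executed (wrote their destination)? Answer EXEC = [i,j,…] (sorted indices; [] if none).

EXEC = [1,2,5]

[0] flags=0010 → (cmp)
[1] flags=0010 GE?T → r1=0xa3
[2] flags=0010 CS?T → r1=0xcc
[3] flags=0010 LS?F → skip
[4] flags=1010 → (cmp)
[5] flags=1010 LE?T → r3=0x89
[6] flags=1010 LS?F → skip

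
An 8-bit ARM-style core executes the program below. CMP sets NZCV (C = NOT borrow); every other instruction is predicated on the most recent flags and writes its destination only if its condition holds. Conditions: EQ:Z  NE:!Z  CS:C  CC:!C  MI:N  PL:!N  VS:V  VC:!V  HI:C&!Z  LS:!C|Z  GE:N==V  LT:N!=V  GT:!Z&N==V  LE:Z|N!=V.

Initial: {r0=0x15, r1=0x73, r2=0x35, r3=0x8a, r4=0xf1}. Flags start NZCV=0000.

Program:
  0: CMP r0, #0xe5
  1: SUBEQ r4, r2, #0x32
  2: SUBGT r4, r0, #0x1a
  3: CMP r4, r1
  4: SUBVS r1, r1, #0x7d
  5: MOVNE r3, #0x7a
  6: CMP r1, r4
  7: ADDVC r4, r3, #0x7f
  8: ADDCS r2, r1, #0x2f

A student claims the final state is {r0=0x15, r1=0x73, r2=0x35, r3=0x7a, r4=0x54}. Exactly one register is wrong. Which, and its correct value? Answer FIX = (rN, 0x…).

[0] flags=0000 → (cmp)
[1] flags=0000 EQ?F → skip
[2] flags=0000 GT?T → r4=0xfb
[3] flags=1010 → (cmp)
[4] flags=1010 VS?F → skip
[5] flags=1010 NE?T → r3=0x7a
[6] flags=0000 → (cmp)
[7] flags=0000 VC?T → r4=0xf9
[8] flags=0000 CS?F → skip

FIX = (r4, 0xf9)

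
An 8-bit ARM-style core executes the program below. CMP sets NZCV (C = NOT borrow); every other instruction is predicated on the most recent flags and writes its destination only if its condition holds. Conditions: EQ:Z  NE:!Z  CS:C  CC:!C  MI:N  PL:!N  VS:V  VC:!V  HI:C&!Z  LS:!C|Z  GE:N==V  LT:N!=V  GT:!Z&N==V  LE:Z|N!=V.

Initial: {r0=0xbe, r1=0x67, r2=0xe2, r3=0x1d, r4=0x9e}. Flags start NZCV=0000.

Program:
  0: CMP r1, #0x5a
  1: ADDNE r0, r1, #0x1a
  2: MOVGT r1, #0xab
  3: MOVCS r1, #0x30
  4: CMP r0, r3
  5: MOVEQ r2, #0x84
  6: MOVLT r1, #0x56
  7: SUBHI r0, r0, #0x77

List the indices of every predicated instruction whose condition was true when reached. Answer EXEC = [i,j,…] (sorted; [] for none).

[0] flags=0010 → (cmp)
[1] flags=0010 NE?T → r0=0x81
[2] flags=0010 GT?T → r1=0xab
[3] flags=0010 CS?T → r1=0x30
[4] flags=0011 → (cmp)
[5] flags=0011 EQ?F → skip
[6] flags=0011 LT?T → r1=0x56
[7] flags=0011 HI?T → r0=0x0a

EXEC = [1,2,3,6,7]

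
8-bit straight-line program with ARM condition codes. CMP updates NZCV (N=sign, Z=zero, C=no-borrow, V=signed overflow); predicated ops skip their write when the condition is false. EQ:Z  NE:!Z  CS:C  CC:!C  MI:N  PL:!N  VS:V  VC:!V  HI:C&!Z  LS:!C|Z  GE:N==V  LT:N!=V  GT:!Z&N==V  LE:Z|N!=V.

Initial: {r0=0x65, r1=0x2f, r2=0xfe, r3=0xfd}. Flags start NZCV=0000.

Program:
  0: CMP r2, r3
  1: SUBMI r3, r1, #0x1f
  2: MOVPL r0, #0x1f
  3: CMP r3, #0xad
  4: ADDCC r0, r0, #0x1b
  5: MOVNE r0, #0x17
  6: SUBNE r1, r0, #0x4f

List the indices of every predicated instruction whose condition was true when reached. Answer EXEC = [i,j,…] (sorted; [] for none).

0: ✓ CMP  NZCV=0010
1: · SUBMI
2: ✓ MOVPL  r0←0x1f
3: ✓ CMP  NZCV=0010
4: · ADDCC
5: ✓ MOVNE  r0←0x17
6: ✓ SUBNE  r1←0xc8

EXEC = [2,5,6]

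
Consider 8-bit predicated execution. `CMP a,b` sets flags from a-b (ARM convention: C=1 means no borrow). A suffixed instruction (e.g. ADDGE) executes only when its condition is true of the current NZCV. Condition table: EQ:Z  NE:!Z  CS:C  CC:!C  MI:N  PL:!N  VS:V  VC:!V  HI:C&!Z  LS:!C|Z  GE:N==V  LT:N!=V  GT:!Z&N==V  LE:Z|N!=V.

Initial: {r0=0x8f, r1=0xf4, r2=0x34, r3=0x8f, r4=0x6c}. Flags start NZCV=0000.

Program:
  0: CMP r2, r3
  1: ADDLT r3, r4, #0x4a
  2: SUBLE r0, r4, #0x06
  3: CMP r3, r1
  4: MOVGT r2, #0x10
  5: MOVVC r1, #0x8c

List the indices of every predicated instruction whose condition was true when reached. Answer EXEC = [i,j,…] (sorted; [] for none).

EXEC = [5]

[0] flags=1001 → (cmp)
[1] flags=1001 LT?F → skip
[2] flags=1001 LE?F → skip
[3] flags=1000 → (cmp)
[4] flags=1000 GT?F → skip
[5] flags=1000 VC?T → r1=0x8c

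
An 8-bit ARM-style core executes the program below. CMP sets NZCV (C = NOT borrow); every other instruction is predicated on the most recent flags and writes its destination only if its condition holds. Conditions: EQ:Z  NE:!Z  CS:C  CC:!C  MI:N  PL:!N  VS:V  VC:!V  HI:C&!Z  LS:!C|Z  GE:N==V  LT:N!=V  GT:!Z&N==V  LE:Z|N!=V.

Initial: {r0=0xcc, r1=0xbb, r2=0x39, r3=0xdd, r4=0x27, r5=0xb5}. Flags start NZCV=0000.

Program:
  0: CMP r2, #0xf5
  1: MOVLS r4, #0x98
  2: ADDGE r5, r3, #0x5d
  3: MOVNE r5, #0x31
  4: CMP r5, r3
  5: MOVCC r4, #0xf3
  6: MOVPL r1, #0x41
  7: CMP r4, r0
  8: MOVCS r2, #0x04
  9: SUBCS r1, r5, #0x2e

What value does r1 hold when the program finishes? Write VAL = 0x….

VAL = 0x03

[0] flags=0000 → (cmp)
[1] flags=0000 LS?T → r4=0x98
[2] flags=0000 GE?T → r5=0x3a
[3] flags=0000 NE?T → r5=0x31
[4] flags=0000 → (cmp)
[5] flags=0000 CC?T → r4=0xf3
[6] flags=0000 PL?T → r1=0x41
[7] flags=0010 → (cmp)
[8] flags=0010 CS?T → r2=0x04
[9] flags=0010 CS?T → r1=0x03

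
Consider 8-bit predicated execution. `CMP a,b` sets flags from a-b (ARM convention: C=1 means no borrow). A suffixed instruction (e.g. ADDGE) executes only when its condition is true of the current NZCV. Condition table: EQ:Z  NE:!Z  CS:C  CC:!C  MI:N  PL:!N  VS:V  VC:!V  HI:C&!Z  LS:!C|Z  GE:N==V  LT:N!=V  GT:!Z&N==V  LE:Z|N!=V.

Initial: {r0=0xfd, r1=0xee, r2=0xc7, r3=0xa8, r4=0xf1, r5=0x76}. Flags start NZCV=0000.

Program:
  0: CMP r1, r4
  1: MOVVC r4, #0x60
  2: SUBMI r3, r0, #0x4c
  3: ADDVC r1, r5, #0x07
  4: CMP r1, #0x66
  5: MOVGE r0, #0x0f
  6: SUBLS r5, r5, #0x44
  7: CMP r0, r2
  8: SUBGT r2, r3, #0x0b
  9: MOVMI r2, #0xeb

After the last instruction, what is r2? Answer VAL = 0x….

0: ✓ CMP  NZCV=1000
1: ✓ MOVVC  r4←0x60
2: ✓ SUBMI  r3←0xb1
3: ✓ ADDVC  r1←0x7d
4: ✓ CMP  NZCV=0010
5: ✓ MOVGE  r0←0x0f
6: · SUBLS
7: ✓ CMP  NZCV=0000
8: ✓ SUBGT  r2←0xa6
9: · MOVMI

VAL = 0xa6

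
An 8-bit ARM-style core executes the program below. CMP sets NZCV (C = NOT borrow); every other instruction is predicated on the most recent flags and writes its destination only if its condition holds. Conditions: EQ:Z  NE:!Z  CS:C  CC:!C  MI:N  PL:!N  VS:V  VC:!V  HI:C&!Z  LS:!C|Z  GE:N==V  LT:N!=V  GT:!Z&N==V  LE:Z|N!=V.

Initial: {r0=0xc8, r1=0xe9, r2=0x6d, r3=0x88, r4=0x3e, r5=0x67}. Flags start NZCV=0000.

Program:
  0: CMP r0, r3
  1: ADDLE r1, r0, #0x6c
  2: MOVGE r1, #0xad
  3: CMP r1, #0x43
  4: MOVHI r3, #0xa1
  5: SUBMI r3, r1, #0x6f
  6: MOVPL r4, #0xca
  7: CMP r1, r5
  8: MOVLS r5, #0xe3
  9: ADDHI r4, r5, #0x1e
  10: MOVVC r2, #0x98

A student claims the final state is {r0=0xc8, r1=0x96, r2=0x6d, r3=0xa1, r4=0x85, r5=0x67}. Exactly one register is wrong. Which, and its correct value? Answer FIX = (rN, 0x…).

[0] flags=0010 → (cmp)
[1] flags=0010 LE?F → skip
[2] flags=0010 GE?T → r1=0xad
[3] flags=0011 → (cmp)
[4] flags=0011 HI?T → r3=0xa1
[5] flags=0011 MI?F → skip
[6] flags=0011 PL?T → r4=0xca
[7] flags=0011 → (cmp)
[8] flags=0011 LS?F → skip
[9] flags=0011 HI?T → r4=0x85
[10] flags=0011 VC?F → skip

FIX = (r1, 0xad)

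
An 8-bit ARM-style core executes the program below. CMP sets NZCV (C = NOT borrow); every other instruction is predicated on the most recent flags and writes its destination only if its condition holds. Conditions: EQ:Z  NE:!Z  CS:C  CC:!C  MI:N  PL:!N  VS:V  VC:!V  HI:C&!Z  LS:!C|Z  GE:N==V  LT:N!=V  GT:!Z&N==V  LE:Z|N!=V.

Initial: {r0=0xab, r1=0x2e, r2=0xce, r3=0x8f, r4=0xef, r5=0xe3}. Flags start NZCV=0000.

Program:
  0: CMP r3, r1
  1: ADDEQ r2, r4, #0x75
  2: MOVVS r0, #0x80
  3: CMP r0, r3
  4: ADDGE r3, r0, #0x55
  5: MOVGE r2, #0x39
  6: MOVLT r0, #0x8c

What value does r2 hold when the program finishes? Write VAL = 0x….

[0] flags=0011 → (cmp)
[1] flags=0011 EQ?F → skip
[2] flags=0011 VS?T → r0=0x80
[3] flags=1000 → (cmp)
[4] flags=1000 GE?F → skip
[5] flags=1000 GE?F → skip
[6] flags=1000 LT?T → r0=0x8c

VAL = 0xce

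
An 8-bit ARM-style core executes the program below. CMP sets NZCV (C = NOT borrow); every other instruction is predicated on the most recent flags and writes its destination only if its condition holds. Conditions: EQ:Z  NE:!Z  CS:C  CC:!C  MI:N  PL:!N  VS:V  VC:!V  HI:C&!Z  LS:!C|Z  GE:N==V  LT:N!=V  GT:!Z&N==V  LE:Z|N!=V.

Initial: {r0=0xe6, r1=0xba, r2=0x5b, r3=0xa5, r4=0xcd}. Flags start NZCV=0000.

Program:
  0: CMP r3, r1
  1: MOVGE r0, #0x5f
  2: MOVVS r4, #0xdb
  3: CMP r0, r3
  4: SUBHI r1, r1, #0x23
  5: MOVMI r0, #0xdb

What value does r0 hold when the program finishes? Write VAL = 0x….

0: ✓ CMP  NZCV=1000
1: · MOVGE
2: · MOVVS
3: ✓ CMP  NZCV=0010
4: ✓ SUBHI  r1←0x97
5: · MOVMI

VAL = 0xe6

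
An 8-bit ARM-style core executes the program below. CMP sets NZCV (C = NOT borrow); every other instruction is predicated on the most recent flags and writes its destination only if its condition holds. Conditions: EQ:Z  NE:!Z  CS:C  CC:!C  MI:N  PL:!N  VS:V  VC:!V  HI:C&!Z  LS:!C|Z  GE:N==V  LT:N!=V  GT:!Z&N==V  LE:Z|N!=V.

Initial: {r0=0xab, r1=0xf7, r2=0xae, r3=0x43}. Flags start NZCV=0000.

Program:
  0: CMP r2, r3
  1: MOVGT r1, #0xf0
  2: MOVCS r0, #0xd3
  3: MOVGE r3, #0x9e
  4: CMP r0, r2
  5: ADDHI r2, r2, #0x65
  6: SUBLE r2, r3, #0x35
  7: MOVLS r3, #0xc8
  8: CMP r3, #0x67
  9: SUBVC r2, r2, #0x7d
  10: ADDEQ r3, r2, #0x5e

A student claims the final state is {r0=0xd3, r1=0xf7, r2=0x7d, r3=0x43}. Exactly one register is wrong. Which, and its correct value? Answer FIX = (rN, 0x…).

FIX = (r2, 0x96)

[0] flags=0011 → (cmp)
[1] flags=0011 GT?F → skip
[2] flags=0011 CS?T → r0=0xd3
[3] flags=0011 GE?F → skip
[4] flags=0010 → (cmp)
[5] flags=0010 HI?T → r2=0x13
[6] flags=0010 LE?F → skip
[7] flags=0010 LS?F → skip
[8] flags=1000 → (cmp)
[9] flags=1000 VC?T → r2=0x96
[10] flags=1000 EQ?F → skip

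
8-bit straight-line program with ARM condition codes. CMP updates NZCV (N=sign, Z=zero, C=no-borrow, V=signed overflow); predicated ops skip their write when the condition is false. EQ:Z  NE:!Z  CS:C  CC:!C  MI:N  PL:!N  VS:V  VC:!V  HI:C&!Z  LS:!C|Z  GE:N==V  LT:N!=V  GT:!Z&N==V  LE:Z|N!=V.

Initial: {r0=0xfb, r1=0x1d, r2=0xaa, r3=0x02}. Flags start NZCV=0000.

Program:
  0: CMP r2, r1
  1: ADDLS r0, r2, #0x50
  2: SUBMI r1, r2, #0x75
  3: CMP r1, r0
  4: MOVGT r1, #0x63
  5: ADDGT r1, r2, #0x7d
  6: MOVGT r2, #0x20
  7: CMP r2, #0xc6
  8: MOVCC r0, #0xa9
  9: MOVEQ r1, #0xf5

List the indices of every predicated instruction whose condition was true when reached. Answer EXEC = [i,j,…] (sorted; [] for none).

0: ✓ CMP  NZCV=1010
1: · ADDLS
2: ✓ SUBMI  r1←0x35
3: ✓ CMP  NZCV=0000
4: ✓ MOVGT  r1←0x63
5: ✓ ADDGT  r1←0x27
6: ✓ MOVGT  r2←0x20
7: ✓ CMP  NZCV=0000
8: ✓ MOVCC  r0←0xa9
9: · MOVEQ

EXEC = [2,4,5,6,8]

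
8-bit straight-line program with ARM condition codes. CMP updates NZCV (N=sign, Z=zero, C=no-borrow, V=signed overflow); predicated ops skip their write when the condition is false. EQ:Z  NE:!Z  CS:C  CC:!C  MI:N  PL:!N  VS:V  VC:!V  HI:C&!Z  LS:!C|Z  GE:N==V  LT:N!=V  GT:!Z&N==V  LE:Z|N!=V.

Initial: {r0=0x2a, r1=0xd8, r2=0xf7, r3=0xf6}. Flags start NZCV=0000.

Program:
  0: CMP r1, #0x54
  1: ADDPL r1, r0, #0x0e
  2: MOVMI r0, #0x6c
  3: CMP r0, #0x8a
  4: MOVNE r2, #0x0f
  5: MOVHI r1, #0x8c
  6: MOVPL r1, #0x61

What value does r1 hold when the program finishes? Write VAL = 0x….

VAL = 0xd8

[0] flags=1010 → (cmp)
[1] flags=1010 PL?F → skip
[2] flags=1010 MI?T → r0=0x6c
[3] flags=1001 → (cmp)
[4] flags=1001 NE?T → r2=0x0f
[5] flags=1001 HI?F → skip
[6] flags=1001 PL?F → skip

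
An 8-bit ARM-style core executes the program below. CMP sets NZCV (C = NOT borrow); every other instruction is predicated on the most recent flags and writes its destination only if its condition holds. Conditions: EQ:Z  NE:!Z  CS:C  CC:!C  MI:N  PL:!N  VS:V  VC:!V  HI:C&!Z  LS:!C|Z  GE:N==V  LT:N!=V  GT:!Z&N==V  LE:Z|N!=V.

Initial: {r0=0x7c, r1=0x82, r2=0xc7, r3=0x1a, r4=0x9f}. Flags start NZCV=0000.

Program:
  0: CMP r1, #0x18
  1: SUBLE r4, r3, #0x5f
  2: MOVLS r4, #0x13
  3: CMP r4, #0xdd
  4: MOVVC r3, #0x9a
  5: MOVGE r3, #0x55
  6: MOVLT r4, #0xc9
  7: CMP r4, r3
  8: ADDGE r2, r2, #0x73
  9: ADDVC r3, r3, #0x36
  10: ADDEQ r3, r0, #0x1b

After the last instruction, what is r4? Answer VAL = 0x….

VAL = 0xc9

[0] flags=0011 → (cmp)
[1] flags=0011 LE?T → r4=0xbb
[2] flags=0011 LS?F → skip
[3] flags=1000 → (cmp)
[4] flags=1000 VC?T → r3=0x9a
[5] flags=1000 GE?F → skip
[6] flags=1000 LT?T → r4=0xc9
[7] flags=0010 → (cmp)
[8] flags=0010 GE?T → r2=0x3a
[9] flags=0010 VC?T → r3=0xd0
[10] flags=0010 EQ?F → skip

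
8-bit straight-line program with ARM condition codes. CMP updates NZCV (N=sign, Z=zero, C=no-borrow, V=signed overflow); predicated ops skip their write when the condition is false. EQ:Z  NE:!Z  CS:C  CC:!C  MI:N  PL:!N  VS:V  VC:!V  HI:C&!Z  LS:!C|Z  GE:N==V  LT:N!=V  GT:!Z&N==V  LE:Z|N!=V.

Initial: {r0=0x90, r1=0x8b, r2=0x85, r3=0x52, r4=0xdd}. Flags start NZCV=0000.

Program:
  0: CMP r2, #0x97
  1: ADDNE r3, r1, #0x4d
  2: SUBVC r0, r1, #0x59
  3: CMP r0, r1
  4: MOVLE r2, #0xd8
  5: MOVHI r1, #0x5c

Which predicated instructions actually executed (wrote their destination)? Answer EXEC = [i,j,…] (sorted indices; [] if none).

EXEC = [1,2]

[0] flags=1000 → (cmp)
[1] flags=1000 NE?T → r3=0xd8
[2] flags=1000 VC?T → r0=0x32
[3] flags=1001 → (cmp)
[4] flags=1001 LE?F → skip
[5] flags=1001 HI?F → skip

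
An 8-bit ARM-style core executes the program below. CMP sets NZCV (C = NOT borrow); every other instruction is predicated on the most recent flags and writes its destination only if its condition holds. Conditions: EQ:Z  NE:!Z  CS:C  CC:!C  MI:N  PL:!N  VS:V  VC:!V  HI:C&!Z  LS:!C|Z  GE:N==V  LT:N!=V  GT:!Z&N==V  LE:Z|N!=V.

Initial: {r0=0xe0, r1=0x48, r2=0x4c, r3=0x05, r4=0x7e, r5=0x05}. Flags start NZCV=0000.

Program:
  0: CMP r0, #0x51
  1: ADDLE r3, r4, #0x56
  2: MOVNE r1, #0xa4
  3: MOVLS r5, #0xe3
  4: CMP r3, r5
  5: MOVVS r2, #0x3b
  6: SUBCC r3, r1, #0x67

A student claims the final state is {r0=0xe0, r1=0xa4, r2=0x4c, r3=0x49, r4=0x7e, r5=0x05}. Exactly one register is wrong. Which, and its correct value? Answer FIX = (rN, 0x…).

[0] flags=1010 → (cmp)
[1] flags=1010 LE?T → r3=0xd4
[2] flags=1010 NE?T → r1=0xa4
[3] flags=1010 LS?F → skip
[4] flags=1010 → (cmp)
[5] flags=1010 VS?F → skip
[6] flags=1010 CC?F → skip

FIX = (r3, 0xd4)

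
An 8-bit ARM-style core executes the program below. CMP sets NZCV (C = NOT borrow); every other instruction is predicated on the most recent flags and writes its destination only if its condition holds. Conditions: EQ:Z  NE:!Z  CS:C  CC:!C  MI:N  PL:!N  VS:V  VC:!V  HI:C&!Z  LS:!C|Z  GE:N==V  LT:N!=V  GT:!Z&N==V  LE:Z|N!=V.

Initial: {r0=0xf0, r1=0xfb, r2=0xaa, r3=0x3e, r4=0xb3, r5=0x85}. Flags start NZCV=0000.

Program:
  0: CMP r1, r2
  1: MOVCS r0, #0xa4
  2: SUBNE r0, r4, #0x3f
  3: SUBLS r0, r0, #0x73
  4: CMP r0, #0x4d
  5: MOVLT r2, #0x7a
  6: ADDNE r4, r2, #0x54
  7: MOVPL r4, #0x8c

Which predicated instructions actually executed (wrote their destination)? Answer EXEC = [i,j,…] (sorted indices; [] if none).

[0] flags=0010 → (cmp)
[1] flags=0010 CS?T → r0=0xa4
[2] flags=0010 NE?T → r0=0x74
[3] flags=0010 LS?F → skip
[4] flags=0010 → (cmp)
[5] flags=0010 LT?F → skip
[6] flags=0010 NE?T → r4=0xfe
[7] flags=0010 PL?T → r4=0x8c

EXEC = [1,2,6,7]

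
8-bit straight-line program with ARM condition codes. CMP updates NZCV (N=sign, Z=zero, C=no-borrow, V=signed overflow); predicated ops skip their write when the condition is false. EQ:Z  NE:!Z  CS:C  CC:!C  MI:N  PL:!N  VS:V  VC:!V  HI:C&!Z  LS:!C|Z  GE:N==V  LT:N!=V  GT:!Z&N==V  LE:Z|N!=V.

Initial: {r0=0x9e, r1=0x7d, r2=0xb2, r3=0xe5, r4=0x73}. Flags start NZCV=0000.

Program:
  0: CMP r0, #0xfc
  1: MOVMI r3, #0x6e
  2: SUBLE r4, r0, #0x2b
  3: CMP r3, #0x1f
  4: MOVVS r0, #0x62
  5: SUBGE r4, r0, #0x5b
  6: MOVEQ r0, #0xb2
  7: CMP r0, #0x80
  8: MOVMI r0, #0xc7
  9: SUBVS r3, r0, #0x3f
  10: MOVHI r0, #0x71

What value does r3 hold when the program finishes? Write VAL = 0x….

0: ✓ CMP  NZCV=1000
1: ✓ MOVMI  r3←0x6e
2: ✓ SUBLE  r4←0x73
3: ✓ CMP  NZCV=0010
4: · MOVVS
5: ✓ SUBGE  r4←0x43
6: · MOVEQ
7: ✓ CMP  NZCV=0010
8: · MOVMI
9: · SUBVS
10: ✓ MOVHI  r0←0x71

VAL = 0x6e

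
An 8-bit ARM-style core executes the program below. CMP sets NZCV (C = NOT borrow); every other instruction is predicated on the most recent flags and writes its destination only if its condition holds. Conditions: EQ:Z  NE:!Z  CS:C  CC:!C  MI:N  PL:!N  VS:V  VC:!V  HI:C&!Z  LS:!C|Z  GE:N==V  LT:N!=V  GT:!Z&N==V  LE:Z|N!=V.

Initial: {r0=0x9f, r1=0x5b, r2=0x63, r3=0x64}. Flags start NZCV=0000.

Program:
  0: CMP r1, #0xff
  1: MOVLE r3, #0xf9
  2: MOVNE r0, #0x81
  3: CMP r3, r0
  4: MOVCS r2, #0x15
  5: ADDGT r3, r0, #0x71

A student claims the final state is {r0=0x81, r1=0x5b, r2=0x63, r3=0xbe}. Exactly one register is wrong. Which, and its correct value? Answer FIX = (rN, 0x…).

[0] flags=0000 → (cmp)
[1] flags=0000 LE?F → skip
[2] flags=0000 NE?T → r0=0x81
[3] flags=1001 → (cmp)
[4] flags=1001 CS?F → skip
[5] flags=1001 GT?T → r3=0xf2

FIX = (r3, 0xf2)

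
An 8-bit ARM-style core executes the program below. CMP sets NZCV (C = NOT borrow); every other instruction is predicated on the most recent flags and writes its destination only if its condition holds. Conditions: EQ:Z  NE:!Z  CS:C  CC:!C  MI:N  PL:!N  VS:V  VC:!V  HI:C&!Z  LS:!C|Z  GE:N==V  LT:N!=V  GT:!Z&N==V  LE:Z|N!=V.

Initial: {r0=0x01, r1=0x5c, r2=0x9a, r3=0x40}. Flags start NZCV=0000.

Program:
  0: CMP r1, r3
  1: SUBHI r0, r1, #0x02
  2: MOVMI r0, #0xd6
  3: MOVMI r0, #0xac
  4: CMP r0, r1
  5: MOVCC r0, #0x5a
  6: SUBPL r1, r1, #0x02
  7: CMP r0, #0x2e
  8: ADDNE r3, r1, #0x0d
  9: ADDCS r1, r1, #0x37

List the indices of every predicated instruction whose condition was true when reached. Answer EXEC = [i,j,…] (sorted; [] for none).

0: ✓ CMP  NZCV=0010
1: ✓ SUBHI  r0←0x5a
2: · MOVMI
3: · MOVMI
4: ✓ CMP  NZCV=1000
5: ✓ MOVCC  r0←0x5a
6: · SUBPL
7: ✓ CMP  NZCV=0010
8: ✓ ADDNE  r3←0x69
9: ✓ ADDCS  r1←0x93

EXEC = [1,5,8,9]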